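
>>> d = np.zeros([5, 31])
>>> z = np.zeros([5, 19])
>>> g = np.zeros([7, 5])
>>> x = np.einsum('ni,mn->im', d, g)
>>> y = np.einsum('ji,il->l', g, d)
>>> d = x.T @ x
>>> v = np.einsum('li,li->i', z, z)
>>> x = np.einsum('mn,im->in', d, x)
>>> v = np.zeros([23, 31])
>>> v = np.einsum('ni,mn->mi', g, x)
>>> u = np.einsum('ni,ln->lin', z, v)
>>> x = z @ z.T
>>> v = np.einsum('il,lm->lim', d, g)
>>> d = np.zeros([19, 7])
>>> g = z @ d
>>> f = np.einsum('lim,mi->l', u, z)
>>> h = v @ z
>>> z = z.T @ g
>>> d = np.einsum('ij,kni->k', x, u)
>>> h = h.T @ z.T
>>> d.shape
(31,)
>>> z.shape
(19, 7)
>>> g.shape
(5, 7)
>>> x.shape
(5, 5)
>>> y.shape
(31,)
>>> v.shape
(7, 7, 5)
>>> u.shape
(31, 19, 5)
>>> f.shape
(31,)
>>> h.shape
(19, 7, 19)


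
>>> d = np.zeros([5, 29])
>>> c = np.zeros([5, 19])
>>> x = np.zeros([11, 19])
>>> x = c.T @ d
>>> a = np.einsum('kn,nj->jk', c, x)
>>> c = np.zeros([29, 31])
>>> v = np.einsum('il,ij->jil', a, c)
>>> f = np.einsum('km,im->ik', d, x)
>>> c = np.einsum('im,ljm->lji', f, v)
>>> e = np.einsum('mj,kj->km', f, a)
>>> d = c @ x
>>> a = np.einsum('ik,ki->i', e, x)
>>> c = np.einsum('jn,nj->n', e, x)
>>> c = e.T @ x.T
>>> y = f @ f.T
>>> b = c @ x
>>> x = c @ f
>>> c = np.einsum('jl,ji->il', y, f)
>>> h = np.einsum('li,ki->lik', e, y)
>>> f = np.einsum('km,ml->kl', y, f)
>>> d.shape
(31, 29, 29)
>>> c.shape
(5, 19)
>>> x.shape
(19, 5)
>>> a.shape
(29,)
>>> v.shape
(31, 29, 5)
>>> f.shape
(19, 5)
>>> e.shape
(29, 19)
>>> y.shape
(19, 19)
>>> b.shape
(19, 29)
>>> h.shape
(29, 19, 19)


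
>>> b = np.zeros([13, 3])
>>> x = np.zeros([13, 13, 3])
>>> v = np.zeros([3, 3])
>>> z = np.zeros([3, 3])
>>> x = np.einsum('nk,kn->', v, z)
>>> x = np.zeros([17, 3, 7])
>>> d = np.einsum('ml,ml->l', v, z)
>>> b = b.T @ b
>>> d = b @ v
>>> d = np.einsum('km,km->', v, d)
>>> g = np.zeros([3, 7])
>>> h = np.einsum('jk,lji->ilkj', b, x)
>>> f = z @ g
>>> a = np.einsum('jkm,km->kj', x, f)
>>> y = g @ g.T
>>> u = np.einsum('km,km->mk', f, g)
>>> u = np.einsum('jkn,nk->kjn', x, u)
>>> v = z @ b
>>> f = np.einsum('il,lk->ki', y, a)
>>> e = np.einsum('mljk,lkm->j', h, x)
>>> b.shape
(3, 3)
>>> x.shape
(17, 3, 7)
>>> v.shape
(3, 3)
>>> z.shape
(3, 3)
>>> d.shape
()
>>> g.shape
(3, 7)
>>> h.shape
(7, 17, 3, 3)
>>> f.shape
(17, 3)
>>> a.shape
(3, 17)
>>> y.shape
(3, 3)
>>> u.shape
(3, 17, 7)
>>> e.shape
(3,)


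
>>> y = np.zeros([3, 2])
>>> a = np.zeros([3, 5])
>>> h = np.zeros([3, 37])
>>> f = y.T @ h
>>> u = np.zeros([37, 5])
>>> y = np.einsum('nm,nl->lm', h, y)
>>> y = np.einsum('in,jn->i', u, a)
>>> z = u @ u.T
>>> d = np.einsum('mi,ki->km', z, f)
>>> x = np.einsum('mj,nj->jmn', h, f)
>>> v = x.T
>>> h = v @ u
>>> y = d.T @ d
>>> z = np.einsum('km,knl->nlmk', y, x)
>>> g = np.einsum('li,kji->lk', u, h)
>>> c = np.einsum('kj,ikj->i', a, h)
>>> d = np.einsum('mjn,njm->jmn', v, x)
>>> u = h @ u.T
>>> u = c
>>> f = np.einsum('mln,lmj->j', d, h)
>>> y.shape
(37, 37)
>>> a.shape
(3, 5)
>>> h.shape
(2, 3, 5)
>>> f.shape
(5,)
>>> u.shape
(2,)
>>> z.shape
(3, 2, 37, 37)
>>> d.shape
(3, 2, 37)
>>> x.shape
(37, 3, 2)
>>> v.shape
(2, 3, 37)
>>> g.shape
(37, 2)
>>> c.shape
(2,)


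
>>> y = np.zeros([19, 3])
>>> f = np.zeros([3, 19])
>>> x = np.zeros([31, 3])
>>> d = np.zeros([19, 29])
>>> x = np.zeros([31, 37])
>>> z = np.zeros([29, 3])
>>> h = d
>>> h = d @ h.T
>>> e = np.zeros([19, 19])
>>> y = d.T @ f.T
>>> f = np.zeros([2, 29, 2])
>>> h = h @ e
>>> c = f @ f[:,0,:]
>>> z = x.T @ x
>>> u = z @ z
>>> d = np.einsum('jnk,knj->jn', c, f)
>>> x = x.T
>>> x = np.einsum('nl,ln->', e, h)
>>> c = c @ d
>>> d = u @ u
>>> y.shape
(29, 3)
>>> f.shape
(2, 29, 2)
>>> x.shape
()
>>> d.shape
(37, 37)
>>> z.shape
(37, 37)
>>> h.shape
(19, 19)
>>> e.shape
(19, 19)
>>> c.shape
(2, 29, 29)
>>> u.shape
(37, 37)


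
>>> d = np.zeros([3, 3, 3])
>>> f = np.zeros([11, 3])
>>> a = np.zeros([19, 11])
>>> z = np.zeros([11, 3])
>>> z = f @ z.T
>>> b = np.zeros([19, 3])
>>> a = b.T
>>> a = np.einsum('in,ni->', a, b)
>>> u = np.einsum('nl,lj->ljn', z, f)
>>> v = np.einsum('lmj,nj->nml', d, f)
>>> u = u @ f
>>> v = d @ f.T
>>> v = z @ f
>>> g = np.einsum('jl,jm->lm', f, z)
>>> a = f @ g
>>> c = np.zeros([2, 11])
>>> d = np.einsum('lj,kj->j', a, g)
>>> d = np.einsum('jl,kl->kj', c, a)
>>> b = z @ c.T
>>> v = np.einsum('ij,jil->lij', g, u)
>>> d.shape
(11, 2)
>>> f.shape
(11, 3)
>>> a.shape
(11, 11)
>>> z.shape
(11, 11)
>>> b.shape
(11, 2)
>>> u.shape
(11, 3, 3)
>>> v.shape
(3, 3, 11)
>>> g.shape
(3, 11)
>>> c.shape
(2, 11)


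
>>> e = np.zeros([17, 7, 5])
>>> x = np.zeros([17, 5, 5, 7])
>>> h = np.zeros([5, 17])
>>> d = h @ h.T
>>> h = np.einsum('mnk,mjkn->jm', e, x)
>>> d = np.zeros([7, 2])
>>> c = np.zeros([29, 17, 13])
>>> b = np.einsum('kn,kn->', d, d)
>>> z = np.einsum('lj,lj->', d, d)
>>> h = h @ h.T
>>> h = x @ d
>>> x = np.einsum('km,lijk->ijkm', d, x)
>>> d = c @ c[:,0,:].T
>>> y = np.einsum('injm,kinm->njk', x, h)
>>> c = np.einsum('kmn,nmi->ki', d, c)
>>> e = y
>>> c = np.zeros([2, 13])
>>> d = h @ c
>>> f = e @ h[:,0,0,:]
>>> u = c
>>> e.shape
(5, 7, 17)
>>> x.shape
(5, 5, 7, 2)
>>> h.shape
(17, 5, 5, 2)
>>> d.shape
(17, 5, 5, 13)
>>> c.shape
(2, 13)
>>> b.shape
()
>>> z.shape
()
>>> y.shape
(5, 7, 17)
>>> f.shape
(5, 7, 2)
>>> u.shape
(2, 13)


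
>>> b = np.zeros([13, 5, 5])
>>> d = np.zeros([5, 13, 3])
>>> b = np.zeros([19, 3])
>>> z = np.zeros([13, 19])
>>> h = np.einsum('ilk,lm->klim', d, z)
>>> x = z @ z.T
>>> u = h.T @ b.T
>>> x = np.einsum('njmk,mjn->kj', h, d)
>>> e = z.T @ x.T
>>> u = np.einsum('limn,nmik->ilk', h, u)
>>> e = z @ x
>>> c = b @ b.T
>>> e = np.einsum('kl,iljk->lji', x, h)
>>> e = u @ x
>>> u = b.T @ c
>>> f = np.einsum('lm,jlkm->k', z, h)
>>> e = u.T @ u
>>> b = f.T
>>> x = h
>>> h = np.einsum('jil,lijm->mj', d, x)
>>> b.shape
(5,)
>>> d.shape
(5, 13, 3)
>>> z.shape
(13, 19)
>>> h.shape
(19, 5)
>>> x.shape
(3, 13, 5, 19)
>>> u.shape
(3, 19)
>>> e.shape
(19, 19)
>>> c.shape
(19, 19)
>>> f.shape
(5,)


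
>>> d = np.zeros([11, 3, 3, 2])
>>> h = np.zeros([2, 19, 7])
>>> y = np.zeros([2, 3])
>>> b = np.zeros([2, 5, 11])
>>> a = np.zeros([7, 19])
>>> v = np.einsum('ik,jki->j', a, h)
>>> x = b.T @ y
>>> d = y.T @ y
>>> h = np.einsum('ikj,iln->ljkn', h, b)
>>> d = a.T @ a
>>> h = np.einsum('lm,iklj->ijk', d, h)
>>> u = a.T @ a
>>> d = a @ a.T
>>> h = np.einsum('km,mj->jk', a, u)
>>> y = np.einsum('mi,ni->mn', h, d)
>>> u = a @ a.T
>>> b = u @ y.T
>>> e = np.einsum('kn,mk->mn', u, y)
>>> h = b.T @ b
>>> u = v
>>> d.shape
(7, 7)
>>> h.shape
(19, 19)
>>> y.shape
(19, 7)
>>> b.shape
(7, 19)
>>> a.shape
(7, 19)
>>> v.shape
(2,)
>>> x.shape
(11, 5, 3)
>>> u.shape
(2,)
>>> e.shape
(19, 7)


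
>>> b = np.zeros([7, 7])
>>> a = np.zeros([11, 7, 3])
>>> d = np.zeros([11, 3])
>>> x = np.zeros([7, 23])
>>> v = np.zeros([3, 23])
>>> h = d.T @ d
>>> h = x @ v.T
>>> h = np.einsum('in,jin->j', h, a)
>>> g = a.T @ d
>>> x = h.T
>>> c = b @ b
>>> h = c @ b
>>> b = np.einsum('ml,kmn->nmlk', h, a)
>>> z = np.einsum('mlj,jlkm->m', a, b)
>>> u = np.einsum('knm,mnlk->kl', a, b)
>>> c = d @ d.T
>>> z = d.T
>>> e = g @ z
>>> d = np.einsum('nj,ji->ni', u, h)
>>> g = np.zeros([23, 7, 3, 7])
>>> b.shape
(3, 7, 7, 11)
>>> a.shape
(11, 7, 3)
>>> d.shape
(11, 7)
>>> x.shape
(11,)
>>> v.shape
(3, 23)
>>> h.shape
(7, 7)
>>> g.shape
(23, 7, 3, 7)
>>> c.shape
(11, 11)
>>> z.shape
(3, 11)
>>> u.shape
(11, 7)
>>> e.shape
(3, 7, 11)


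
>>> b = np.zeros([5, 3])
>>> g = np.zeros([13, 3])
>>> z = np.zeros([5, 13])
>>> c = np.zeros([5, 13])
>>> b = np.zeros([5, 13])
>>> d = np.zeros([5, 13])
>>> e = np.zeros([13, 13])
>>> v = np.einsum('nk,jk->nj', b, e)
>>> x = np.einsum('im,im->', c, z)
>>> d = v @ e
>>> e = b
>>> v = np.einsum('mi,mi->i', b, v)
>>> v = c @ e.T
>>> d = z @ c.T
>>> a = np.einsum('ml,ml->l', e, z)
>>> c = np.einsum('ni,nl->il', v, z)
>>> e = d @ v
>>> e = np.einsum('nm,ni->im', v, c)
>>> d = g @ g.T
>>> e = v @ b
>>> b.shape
(5, 13)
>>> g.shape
(13, 3)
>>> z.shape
(5, 13)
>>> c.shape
(5, 13)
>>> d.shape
(13, 13)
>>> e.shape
(5, 13)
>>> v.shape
(5, 5)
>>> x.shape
()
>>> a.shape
(13,)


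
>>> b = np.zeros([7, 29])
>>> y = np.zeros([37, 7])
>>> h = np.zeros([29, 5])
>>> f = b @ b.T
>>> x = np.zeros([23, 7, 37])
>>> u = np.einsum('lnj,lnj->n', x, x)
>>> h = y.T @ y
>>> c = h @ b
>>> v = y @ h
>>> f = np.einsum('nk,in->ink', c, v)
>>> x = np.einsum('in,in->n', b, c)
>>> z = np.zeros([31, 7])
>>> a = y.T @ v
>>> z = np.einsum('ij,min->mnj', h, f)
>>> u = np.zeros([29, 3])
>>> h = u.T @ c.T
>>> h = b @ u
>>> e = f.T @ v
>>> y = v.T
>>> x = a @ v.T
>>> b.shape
(7, 29)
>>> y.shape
(7, 37)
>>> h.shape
(7, 3)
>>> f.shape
(37, 7, 29)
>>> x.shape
(7, 37)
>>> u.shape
(29, 3)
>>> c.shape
(7, 29)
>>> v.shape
(37, 7)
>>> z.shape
(37, 29, 7)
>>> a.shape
(7, 7)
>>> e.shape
(29, 7, 7)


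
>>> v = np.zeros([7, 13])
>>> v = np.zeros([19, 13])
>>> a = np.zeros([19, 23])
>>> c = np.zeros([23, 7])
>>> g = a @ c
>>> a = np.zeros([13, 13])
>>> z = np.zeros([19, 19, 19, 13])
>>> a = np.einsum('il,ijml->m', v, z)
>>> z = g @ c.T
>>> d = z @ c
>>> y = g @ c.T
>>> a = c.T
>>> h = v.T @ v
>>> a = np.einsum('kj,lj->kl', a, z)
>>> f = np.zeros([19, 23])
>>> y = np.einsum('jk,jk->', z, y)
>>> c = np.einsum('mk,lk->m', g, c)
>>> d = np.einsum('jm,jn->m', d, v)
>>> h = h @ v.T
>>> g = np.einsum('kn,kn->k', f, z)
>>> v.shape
(19, 13)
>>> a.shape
(7, 19)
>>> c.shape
(19,)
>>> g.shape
(19,)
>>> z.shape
(19, 23)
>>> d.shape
(7,)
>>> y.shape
()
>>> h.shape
(13, 19)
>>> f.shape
(19, 23)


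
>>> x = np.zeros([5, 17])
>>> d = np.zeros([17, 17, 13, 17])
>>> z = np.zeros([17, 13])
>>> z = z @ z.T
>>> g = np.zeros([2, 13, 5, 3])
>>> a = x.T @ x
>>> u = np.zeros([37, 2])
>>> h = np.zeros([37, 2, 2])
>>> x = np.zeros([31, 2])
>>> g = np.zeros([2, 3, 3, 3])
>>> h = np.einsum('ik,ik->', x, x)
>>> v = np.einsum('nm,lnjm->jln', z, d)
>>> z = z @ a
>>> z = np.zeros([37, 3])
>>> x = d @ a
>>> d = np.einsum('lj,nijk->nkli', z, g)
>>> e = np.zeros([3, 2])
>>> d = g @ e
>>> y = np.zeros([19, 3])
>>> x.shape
(17, 17, 13, 17)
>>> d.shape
(2, 3, 3, 2)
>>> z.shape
(37, 3)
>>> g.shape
(2, 3, 3, 3)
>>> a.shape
(17, 17)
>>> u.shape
(37, 2)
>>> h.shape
()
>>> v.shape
(13, 17, 17)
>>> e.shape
(3, 2)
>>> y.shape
(19, 3)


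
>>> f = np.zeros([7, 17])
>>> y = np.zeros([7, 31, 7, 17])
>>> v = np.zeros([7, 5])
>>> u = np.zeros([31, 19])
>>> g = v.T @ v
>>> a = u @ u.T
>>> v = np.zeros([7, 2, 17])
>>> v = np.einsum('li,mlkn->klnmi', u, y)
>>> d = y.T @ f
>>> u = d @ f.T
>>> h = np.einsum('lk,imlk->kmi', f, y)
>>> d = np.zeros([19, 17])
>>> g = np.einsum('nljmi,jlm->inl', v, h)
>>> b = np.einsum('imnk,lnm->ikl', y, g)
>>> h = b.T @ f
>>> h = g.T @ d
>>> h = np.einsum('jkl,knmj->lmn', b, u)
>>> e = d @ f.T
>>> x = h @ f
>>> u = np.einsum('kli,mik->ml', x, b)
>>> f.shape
(7, 17)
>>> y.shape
(7, 31, 7, 17)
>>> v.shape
(7, 31, 17, 7, 19)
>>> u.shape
(7, 31)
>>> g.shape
(19, 7, 31)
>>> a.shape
(31, 31)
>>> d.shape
(19, 17)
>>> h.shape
(19, 31, 7)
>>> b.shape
(7, 17, 19)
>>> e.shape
(19, 7)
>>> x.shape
(19, 31, 17)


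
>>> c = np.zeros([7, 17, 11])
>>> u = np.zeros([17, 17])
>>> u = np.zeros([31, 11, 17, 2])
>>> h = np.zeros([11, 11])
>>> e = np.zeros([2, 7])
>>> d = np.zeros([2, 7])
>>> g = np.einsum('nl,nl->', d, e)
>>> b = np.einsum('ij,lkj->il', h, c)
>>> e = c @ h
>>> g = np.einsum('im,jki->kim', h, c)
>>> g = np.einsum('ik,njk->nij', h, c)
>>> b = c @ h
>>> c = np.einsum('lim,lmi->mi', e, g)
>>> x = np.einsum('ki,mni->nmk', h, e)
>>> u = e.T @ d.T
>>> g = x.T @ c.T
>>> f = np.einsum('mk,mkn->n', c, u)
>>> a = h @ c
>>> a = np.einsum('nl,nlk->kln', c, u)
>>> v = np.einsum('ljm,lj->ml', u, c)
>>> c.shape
(11, 17)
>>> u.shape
(11, 17, 2)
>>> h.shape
(11, 11)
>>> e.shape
(7, 17, 11)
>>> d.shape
(2, 7)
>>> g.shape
(11, 7, 11)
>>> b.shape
(7, 17, 11)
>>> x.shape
(17, 7, 11)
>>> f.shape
(2,)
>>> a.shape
(2, 17, 11)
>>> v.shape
(2, 11)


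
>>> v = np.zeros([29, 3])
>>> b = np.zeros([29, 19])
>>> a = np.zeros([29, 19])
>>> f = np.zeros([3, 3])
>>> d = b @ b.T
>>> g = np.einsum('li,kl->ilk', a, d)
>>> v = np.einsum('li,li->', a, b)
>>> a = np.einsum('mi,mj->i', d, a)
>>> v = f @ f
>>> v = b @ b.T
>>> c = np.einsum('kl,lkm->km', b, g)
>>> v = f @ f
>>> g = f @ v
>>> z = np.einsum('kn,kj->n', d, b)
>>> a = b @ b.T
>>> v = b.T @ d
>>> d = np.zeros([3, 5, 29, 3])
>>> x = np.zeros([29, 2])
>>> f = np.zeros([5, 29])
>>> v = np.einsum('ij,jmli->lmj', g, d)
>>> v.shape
(29, 5, 3)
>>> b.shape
(29, 19)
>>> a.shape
(29, 29)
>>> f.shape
(5, 29)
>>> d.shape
(3, 5, 29, 3)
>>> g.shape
(3, 3)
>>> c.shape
(29, 29)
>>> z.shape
(29,)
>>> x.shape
(29, 2)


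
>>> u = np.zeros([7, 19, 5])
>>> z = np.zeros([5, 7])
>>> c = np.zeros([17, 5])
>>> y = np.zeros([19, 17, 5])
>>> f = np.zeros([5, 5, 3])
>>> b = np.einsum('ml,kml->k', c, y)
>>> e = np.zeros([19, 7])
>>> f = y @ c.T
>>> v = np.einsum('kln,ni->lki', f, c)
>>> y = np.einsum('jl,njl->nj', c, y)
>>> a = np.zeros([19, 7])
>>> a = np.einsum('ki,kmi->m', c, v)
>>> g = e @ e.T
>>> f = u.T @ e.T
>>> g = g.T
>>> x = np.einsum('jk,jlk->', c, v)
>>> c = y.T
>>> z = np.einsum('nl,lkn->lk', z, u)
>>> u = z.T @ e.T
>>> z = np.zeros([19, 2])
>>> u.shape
(19, 19)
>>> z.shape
(19, 2)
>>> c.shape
(17, 19)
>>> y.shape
(19, 17)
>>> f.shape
(5, 19, 19)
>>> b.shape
(19,)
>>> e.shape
(19, 7)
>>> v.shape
(17, 19, 5)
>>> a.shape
(19,)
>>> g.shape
(19, 19)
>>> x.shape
()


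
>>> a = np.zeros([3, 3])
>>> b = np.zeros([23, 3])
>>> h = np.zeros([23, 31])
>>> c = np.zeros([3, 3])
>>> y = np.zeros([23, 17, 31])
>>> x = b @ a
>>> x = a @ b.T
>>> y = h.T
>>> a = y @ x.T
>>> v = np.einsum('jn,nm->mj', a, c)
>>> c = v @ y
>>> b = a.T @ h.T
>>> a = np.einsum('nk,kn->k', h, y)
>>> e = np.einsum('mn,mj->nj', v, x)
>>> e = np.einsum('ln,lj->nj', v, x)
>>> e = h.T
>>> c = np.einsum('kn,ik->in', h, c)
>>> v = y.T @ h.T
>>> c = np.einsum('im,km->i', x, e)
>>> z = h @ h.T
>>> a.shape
(31,)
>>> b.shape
(3, 23)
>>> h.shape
(23, 31)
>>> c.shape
(3,)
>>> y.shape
(31, 23)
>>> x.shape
(3, 23)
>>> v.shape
(23, 23)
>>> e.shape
(31, 23)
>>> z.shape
(23, 23)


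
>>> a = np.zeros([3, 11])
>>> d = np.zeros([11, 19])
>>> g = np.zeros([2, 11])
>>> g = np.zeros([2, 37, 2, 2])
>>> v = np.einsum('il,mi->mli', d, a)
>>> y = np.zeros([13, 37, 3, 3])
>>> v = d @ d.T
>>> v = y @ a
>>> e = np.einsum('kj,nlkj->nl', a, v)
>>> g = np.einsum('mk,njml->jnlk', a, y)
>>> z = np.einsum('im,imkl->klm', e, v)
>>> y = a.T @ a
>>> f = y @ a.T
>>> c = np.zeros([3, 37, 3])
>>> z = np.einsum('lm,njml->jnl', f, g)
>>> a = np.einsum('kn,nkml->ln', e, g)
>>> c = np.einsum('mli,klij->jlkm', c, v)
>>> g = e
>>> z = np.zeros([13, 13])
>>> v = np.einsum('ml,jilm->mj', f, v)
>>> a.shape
(11, 37)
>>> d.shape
(11, 19)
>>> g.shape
(13, 37)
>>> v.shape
(11, 13)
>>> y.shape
(11, 11)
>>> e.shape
(13, 37)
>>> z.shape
(13, 13)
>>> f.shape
(11, 3)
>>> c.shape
(11, 37, 13, 3)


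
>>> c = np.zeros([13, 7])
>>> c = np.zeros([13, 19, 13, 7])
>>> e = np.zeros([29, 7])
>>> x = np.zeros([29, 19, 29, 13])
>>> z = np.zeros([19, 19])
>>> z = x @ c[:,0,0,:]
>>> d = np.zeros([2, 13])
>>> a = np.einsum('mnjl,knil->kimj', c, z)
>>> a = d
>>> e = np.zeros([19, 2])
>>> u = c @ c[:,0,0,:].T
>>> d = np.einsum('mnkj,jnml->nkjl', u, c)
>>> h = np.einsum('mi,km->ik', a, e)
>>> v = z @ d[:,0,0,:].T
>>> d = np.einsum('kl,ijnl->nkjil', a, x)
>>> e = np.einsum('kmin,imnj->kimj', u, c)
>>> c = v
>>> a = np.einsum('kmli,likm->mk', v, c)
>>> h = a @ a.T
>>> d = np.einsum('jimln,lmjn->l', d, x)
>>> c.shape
(29, 19, 29, 19)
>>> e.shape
(13, 13, 19, 7)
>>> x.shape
(29, 19, 29, 13)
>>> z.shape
(29, 19, 29, 7)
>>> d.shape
(29,)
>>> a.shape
(19, 29)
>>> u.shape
(13, 19, 13, 13)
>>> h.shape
(19, 19)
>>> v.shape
(29, 19, 29, 19)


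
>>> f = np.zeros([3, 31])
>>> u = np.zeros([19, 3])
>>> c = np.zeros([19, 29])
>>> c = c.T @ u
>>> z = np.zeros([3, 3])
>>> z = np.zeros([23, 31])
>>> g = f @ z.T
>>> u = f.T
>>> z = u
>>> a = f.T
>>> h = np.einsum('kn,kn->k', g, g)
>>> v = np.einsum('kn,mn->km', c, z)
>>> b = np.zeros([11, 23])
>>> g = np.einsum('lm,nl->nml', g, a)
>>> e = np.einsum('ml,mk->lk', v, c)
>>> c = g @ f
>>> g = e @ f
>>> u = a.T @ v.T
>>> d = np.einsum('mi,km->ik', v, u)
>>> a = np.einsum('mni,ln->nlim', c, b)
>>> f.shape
(3, 31)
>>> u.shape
(3, 29)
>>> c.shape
(31, 23, 31)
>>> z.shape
(31, 3)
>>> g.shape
(31, 31)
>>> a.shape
(23, 11, 31, 31)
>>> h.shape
(3,)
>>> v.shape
(29, 31)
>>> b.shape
(11, 23)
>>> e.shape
(31, 3)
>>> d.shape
(31, 3)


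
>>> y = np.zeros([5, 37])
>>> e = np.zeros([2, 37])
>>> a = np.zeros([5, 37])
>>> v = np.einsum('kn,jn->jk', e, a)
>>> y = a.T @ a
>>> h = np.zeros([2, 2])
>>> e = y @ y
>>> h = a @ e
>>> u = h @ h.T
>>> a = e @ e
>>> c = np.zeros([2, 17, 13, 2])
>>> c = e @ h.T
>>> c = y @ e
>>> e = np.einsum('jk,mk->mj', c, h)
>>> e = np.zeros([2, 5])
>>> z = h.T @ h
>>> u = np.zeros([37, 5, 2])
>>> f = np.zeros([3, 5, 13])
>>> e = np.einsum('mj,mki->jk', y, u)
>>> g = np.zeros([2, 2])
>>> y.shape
(37, 37)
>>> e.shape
(37, 5)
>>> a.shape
(37, 37)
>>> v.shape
(5, 2)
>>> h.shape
(5, 37)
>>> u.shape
(37, 5, 2)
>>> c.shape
(37, 37)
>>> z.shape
(37, 37)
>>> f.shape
(3, 5, 13)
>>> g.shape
(2, 2)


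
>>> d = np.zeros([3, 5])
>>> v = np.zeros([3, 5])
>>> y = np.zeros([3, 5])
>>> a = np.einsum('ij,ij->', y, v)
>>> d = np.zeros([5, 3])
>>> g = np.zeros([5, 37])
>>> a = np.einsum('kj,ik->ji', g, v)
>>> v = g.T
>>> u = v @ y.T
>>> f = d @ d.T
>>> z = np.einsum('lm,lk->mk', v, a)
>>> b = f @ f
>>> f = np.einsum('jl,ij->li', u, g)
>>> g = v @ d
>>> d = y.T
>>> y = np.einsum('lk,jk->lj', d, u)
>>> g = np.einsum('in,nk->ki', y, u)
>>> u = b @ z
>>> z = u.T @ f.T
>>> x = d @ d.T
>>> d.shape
(5, 3)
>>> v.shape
(37, 5)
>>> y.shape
(5, 37)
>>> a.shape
(37, 3)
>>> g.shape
(3, 5)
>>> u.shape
(5, 3)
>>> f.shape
(3, 5)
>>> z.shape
(3, 3)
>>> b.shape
(5, 5)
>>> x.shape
(5, 5)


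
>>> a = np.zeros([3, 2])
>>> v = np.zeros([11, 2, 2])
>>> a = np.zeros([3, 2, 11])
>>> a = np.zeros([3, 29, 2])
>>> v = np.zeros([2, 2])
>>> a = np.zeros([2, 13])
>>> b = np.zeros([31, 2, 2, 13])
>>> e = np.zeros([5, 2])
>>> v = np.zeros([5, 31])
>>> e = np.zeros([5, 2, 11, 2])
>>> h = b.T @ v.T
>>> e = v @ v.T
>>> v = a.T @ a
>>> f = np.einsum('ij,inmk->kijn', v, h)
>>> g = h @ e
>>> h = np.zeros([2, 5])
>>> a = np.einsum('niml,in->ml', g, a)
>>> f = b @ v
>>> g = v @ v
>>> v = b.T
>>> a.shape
(2, 5)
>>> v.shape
(13, 2, 2, 31)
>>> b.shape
(31, 2, 2, 13)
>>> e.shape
(5, 5)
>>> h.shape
(2, 5)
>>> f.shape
(31, 2, 2, 13)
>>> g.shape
(13, 13)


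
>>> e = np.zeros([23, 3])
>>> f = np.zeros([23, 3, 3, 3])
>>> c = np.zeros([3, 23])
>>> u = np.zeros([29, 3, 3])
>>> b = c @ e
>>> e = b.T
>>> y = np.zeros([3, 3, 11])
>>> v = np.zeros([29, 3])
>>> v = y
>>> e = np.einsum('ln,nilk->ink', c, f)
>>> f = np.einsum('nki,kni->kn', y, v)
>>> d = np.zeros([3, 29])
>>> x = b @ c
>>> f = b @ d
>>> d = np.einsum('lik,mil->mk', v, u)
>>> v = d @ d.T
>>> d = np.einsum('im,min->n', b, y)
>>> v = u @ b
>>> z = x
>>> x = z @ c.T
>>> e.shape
(3, 23, 3)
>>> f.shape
(3, 29)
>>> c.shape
(3, 23)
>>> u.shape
(29, 3, 3)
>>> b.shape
(3, 3)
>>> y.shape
(3, 3, 11)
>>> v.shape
(29, 3, 3)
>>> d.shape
(11,)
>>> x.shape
(3, 3)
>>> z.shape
(3, 23)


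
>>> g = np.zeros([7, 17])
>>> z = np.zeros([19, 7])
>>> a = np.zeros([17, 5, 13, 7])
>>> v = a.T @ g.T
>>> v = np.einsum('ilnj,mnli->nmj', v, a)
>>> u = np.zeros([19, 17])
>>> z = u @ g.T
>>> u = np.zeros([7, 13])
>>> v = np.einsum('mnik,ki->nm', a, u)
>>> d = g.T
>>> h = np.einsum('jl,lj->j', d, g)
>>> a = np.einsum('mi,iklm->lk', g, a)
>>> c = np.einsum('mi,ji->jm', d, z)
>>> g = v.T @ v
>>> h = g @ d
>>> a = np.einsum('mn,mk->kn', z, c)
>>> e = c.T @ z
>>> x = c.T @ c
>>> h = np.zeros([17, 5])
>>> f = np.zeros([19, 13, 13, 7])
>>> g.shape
(17, 17)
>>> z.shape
(19, 7)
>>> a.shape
(17, 7)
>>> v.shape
(5, 17)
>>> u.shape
(7, 13)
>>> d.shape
(17, 7)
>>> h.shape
(17, 5)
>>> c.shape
(19, 17)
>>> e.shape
(17, 7)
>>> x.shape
(17, 17)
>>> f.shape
(19, 13, 13, 7)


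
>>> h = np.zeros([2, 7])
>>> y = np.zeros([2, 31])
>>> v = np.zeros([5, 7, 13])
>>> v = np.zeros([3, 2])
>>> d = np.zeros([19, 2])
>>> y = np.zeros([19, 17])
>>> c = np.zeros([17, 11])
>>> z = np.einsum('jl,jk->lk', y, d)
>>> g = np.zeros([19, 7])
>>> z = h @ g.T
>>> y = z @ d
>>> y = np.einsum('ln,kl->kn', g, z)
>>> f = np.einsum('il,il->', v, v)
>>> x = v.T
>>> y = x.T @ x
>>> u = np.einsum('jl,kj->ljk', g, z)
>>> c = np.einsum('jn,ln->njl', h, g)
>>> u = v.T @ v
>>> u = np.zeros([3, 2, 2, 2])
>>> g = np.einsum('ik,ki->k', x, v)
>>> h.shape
(2, 7)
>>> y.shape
(3, 3)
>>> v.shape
(3, 2)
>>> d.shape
(19, 2)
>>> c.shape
(7, 2, 19)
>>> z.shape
(2, 19)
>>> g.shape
(3,)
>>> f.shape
()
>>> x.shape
(2, 3)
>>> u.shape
(3, 2, 2, 2)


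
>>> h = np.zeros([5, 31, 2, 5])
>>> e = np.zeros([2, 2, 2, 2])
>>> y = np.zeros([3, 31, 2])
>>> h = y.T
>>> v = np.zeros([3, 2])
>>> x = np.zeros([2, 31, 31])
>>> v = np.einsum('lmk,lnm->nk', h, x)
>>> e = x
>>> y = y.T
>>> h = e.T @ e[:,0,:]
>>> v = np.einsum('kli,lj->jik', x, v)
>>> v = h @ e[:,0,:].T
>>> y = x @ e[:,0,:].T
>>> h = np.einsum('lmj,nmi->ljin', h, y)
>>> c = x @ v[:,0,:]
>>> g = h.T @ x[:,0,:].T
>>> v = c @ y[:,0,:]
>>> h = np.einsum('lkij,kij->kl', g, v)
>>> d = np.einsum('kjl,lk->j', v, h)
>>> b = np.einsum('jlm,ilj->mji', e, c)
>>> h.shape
(2, 2)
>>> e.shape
(2, 31, 31)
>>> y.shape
(2, 31, 2)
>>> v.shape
(2, 31, 2)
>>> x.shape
(2, 31, 31)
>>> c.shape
(2, 31, 2)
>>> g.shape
(2, 2, 31, 2)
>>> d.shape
(31,)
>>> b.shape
(31, 2, 2)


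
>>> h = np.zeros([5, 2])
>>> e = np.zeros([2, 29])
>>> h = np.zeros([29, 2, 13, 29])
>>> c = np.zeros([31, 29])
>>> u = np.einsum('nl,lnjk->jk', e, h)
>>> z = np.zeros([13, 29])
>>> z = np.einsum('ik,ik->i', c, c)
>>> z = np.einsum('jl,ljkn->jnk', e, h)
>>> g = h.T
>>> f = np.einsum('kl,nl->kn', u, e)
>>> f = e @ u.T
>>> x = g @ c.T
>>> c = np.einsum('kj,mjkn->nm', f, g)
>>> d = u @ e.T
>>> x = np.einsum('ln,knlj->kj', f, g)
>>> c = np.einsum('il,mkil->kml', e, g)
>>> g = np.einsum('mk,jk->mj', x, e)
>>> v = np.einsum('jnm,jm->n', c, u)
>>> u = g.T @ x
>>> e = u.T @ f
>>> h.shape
(29, 2, 13, 29)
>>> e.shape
(29, 13)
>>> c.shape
(13, 29, 29)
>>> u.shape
(2, 29)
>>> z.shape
(2, 29, 13)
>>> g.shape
(29, 2)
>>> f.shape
(2, 13)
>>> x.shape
(29, 29)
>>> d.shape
(13, 2)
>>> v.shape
(29,)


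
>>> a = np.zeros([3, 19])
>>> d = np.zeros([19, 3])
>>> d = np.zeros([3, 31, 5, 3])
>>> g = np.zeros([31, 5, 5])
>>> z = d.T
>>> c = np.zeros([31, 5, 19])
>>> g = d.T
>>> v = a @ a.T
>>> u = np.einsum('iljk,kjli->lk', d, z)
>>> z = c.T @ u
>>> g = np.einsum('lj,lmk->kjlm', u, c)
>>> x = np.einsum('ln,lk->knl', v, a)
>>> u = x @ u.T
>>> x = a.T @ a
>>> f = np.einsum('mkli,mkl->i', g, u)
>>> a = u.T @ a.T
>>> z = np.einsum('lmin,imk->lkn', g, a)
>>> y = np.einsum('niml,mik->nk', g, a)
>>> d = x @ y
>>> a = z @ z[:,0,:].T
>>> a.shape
(19, 3, 19)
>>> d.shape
(19, 3)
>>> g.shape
(19, 3, 31, 5)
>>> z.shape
(19, 3, 5)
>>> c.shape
(31, 5, 19)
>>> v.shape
(3, 3)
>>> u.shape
(19, 3, 31)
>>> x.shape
(19, 19)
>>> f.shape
(5,)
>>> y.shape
(19, 3)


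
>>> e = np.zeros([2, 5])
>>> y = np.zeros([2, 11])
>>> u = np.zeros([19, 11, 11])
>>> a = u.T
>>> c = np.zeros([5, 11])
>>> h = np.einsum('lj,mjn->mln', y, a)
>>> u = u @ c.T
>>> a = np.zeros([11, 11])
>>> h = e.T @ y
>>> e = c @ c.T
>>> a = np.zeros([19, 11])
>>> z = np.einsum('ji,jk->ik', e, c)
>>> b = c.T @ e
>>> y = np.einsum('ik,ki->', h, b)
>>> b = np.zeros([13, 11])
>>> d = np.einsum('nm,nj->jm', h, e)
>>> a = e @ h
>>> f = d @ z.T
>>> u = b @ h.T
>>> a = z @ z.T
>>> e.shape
(5, 5)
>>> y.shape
()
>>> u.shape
(13, 5)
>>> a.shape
(5, 5)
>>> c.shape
(5, 11)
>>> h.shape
(5, 11)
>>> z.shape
(5, 11)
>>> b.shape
(13, 11)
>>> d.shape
(5, 11)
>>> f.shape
(5, 5)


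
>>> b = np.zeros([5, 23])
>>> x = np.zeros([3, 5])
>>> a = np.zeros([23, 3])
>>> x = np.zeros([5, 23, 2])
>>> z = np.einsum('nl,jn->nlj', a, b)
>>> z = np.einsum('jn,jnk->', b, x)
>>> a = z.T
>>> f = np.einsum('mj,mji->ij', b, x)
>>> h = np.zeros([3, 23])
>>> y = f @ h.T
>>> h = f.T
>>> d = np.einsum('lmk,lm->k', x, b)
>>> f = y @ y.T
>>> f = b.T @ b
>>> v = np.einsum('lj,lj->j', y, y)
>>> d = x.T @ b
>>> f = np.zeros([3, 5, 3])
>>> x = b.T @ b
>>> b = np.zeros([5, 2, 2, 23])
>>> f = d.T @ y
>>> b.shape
(5, 2, 2, 23)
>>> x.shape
(23, 23)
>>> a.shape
()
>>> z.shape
()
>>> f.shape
(23, 23, 3)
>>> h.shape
(23, 2)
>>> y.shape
(2, 3)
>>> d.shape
(2, 23, 23)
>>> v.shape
(3,)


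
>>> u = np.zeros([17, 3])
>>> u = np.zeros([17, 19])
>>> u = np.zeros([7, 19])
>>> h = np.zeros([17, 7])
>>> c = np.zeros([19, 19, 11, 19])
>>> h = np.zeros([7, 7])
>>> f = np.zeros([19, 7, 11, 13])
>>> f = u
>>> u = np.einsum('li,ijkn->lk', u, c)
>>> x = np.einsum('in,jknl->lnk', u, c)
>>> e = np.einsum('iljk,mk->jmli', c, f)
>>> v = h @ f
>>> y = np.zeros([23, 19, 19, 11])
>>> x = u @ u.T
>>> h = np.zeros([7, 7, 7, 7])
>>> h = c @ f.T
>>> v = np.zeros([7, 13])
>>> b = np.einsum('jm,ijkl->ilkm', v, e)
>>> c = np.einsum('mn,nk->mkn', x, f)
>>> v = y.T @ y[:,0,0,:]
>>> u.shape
(7, 11)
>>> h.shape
(19, 19, 11, 7)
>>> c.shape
(7, 19, 7)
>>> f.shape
(7, 19)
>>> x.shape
(7, 7)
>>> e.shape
(11, 7, 19, 19)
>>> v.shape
(11, 19, 19, 11)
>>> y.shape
(23, 19, 19, 11)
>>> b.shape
(11, 19, 19, 13)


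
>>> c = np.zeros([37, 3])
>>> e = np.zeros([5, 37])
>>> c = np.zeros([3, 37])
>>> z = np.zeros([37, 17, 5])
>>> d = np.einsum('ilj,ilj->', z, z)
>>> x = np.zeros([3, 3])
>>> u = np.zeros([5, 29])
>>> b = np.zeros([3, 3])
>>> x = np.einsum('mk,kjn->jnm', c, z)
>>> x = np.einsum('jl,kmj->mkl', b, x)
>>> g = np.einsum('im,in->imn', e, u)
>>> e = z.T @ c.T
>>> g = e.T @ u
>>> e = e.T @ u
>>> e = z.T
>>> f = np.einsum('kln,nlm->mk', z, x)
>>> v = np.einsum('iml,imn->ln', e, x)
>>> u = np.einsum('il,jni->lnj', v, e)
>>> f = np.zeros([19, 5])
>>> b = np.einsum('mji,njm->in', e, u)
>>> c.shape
(3, 37)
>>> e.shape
(5, 17, 37)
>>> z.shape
(37, 17, 5)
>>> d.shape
()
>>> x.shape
(5, 17, 3)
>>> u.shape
(3, 17, 5)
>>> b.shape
(37, 3)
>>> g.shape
(3, 17, 29)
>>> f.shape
(19, 5)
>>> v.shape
(37, 3)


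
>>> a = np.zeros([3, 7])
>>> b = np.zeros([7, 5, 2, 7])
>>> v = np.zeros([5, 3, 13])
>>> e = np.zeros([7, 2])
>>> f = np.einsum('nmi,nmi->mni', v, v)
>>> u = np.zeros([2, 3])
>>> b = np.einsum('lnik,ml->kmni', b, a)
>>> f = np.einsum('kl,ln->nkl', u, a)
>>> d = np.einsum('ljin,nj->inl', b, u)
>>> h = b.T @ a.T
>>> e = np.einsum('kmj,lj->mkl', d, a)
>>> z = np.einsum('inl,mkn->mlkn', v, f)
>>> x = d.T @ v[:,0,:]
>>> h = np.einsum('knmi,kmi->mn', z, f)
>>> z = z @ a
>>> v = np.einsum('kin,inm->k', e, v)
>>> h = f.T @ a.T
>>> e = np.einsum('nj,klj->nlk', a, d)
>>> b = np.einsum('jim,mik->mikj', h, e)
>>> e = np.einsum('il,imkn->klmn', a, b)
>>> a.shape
(3, 7)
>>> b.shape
(3, 2, 5, 3)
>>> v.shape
(2,)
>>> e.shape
(5, 7, 2, 3)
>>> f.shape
(7, 2, 3)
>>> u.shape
(2, 3)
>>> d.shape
(5, 2, 7)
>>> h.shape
(3, 2, 3)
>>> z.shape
(7, 13, 2, 7)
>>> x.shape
(7, 2, 13)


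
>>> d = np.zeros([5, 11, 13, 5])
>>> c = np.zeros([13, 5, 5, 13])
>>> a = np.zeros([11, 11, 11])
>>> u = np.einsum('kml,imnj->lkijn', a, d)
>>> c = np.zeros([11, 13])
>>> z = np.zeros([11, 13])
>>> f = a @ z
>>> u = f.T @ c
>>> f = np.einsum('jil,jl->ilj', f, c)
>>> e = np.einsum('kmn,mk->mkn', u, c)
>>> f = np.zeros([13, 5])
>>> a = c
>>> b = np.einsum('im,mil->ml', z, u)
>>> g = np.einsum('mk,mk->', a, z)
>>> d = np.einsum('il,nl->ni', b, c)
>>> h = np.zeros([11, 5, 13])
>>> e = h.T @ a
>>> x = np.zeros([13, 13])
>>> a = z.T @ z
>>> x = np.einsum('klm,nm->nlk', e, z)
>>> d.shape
(11, 13)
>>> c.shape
(11, 13)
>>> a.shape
(13, 13)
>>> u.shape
(13, 11, 13)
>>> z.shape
(11, 13)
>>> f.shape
(13, 5)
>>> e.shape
(13, 5, 13)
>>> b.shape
(13, 13)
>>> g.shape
()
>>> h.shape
(11, 5, 13)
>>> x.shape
(11, 5, 13)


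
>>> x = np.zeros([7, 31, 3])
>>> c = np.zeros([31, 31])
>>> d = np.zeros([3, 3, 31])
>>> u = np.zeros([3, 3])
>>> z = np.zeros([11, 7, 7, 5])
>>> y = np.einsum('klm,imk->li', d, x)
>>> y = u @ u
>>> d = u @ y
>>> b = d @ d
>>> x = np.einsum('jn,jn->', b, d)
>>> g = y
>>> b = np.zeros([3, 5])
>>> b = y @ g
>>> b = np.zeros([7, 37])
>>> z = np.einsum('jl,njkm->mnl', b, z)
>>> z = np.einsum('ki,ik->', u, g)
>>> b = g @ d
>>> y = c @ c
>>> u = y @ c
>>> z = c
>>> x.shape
()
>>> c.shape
(31, 31)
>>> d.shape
(3, 3)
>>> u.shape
(31, 31)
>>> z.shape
(31, 31)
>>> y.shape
(31, 31)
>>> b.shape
(3, 3)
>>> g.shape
(3, 3)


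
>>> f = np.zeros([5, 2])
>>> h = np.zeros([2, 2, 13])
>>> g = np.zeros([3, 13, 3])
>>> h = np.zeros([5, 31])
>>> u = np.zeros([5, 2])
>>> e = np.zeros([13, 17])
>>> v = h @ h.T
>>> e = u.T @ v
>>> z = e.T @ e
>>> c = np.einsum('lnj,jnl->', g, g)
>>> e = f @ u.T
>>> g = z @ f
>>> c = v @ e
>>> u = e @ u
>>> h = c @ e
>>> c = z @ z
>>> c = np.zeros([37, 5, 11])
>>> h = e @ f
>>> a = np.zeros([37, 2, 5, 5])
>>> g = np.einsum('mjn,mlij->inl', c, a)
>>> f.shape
(5, 2)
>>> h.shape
(5, 2)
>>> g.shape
(5, 11, 2)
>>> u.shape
(5, 2)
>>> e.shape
(5, 5)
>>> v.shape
(5, 5)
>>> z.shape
(5, 5)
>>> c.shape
(37, 5, 11)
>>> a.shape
(37, 2, 5, 5)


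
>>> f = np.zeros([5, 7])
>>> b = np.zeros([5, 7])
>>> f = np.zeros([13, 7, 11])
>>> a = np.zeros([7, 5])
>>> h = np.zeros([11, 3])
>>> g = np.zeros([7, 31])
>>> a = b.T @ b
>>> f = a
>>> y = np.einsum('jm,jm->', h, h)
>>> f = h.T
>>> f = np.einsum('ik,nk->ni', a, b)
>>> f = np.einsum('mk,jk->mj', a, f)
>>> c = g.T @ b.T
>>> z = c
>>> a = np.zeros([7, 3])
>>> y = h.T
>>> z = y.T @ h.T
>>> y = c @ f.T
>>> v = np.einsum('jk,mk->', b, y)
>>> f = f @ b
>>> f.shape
(7, 7)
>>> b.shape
(5, 7)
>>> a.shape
(7, 3)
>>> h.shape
(11, 3)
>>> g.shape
(7, 31)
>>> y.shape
(31, 7)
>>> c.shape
(31, 5)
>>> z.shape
(11, 11)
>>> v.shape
()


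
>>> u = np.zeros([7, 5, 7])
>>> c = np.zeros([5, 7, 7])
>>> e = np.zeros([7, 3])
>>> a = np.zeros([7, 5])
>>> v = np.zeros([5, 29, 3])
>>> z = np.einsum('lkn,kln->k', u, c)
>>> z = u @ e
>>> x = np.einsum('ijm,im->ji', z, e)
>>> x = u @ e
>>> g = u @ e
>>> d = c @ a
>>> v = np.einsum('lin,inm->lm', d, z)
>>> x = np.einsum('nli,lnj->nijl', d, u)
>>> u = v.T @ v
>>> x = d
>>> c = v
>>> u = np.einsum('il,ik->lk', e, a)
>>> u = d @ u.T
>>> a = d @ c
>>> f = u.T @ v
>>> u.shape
(5, 7, 3)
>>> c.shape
(5, 3)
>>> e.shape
(7, 3)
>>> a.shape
(5, 7, 3)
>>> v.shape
(5, 3)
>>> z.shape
(7, 5, 3)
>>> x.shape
(5, 7, 5)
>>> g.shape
(7, 5, 3)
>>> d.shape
(5, 7, 5)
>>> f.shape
(3, 7, 3)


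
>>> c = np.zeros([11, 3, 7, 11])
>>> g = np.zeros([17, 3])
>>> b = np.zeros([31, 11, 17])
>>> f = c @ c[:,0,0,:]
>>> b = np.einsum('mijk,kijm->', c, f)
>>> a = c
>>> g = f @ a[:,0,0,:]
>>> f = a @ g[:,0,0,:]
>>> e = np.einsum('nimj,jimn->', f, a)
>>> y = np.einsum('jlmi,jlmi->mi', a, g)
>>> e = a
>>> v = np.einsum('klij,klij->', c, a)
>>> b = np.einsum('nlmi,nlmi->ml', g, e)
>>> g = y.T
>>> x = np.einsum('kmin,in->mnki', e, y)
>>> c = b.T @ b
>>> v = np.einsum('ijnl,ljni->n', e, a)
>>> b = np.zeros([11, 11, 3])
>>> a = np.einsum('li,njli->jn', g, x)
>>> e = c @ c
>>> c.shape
(3, 3)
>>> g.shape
(11, 7)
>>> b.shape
(11, 11, 3)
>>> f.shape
(11, 3, 7, 11)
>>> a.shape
(11, 3)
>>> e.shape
(3, 3)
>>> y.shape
(7, 11)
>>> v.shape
(7,)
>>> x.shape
(3, 11, 11, 7)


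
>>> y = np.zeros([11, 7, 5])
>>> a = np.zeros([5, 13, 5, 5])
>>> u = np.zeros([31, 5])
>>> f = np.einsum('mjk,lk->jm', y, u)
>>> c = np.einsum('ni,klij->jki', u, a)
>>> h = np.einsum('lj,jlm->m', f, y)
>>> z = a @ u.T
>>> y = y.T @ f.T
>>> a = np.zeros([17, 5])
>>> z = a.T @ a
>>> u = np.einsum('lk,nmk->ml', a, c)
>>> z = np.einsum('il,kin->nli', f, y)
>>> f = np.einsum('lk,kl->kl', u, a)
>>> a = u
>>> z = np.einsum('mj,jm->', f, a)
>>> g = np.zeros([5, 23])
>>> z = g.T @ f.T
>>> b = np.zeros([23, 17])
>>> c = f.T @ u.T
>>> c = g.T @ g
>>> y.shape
(5, 7, 7)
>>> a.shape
(5, 17)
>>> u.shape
(5, 17)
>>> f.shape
(17, 5)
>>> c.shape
(23, 23)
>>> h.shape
(5,)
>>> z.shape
(23, 17)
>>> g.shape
(5, 23)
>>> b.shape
(23, 17)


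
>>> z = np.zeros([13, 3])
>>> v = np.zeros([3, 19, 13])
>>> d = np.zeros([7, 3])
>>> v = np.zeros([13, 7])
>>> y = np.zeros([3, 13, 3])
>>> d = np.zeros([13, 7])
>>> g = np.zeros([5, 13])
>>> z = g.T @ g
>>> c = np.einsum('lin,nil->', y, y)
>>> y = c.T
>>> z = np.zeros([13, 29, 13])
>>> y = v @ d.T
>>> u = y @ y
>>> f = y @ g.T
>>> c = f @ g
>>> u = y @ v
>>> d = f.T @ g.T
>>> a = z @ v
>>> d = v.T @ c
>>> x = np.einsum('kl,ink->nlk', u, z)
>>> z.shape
(13, 29, 13)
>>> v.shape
(13, 7)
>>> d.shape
(7, 13)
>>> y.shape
(13, 13)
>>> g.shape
(5, 13)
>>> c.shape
(13, 13)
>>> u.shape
(13, 7)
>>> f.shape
(13, 5)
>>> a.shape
(13, 29, 7)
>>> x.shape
(29, 7, 13)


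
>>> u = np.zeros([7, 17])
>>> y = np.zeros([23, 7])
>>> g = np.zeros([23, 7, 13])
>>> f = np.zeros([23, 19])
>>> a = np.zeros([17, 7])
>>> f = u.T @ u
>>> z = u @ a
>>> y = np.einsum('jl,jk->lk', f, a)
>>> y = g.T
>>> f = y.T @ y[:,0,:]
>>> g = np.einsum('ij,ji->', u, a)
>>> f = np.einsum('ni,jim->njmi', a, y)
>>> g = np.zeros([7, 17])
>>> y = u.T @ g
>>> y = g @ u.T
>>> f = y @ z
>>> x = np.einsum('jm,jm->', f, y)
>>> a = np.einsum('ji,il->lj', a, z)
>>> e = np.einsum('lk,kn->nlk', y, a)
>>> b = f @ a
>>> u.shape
(7, 17)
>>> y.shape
(7, 7)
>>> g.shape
(7, 17)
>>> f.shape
(7, 7)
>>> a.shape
(7, 17)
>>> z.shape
(7, 7)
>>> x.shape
()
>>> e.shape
(17, 7, 7)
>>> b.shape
(7, 17)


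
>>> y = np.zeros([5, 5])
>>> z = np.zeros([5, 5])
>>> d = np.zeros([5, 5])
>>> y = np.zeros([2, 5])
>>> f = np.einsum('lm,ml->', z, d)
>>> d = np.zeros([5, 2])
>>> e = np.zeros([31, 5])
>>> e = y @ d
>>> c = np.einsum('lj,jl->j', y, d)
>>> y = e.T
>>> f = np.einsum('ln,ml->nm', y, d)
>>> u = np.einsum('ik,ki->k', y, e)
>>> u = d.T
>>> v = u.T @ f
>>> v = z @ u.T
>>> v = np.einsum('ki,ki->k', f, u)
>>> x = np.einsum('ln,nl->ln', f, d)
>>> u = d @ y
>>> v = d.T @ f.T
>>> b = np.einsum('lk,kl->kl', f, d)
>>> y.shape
(2, 2)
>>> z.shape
(5, 5)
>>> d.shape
(5, 2)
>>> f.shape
(2, 5)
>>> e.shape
(2, 2)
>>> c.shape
(5,)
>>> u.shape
(5, 2)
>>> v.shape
(2, 2)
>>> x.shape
(2, 5)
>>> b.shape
(5, 2)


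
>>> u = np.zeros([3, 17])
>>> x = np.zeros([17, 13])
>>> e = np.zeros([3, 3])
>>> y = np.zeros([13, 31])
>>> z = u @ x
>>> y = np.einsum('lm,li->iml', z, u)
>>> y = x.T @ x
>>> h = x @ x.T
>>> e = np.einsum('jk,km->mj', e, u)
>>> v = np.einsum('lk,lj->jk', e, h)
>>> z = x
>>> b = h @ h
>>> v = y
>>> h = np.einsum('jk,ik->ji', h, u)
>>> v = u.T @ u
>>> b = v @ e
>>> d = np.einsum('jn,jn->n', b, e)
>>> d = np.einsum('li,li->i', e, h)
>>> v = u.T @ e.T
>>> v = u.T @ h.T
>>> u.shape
(3, 17)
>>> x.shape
(17, 13)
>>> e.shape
(17, 3)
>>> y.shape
(13, 13)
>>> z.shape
(17, 13)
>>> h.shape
(17, 3)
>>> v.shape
(17, 17)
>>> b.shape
(17, 3)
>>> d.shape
(3,)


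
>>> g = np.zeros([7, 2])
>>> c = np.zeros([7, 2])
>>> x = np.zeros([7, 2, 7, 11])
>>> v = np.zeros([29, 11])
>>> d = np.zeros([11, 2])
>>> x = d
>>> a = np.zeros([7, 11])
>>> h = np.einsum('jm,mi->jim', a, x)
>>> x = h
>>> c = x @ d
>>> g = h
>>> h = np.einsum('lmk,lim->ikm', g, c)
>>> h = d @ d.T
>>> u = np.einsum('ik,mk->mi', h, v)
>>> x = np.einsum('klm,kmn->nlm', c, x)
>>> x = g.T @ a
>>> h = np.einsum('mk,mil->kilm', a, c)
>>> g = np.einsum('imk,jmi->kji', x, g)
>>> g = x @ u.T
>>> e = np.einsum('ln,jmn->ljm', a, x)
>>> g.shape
(11, 2, 29)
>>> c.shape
(7, 2, 2)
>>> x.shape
(11, 2, 11)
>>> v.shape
(29, 11)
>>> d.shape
(11, 2)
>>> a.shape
(7, 11)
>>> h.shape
(11, 2, 2, 7)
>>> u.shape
(29, 11)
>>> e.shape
(7, 11, 2)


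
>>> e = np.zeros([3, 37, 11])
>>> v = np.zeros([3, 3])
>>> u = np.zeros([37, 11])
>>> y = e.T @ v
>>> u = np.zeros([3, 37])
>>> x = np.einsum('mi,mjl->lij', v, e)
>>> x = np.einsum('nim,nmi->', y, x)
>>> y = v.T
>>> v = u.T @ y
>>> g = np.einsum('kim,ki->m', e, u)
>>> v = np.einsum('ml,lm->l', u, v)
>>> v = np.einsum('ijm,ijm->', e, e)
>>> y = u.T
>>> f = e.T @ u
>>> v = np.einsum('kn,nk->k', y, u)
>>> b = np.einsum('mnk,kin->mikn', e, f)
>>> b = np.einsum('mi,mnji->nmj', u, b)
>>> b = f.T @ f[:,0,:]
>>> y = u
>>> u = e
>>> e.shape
(3, 37, 11)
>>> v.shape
(37,)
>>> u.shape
(3, 37, 11)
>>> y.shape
(3, 37)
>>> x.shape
()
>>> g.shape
(11,)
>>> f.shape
(11, 37, 37)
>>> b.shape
(37, 37, 37)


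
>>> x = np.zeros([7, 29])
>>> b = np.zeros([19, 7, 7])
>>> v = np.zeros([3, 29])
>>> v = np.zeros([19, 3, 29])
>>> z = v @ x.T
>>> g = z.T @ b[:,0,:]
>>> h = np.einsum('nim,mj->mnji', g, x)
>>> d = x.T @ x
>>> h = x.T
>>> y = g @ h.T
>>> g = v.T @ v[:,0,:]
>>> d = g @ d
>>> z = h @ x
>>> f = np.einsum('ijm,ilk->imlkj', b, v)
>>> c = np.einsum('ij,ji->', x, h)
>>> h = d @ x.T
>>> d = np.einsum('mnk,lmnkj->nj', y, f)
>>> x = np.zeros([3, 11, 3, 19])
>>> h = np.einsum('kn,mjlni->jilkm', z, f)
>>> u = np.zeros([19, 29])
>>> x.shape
(3, 11, 3, 19)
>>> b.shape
(19, 7, 7)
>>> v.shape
(19, 3, 29)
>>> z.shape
(29, 29)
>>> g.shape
(29, 3, 29)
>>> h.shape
(7, 7, 3, 29, 19)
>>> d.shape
(3, 7)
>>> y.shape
(7, 3, 29)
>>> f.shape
(19, 7, 3, 29, 7)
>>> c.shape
()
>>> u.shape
(19, 29)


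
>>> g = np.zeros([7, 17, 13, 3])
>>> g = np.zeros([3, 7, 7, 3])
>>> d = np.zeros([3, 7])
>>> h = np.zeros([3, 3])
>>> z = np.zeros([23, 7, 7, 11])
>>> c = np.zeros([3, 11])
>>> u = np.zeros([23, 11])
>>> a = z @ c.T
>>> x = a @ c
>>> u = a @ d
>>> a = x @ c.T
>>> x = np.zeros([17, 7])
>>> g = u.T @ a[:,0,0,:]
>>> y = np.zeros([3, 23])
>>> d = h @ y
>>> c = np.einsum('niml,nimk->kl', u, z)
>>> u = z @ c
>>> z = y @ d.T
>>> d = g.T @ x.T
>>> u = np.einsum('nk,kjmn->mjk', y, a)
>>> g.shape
(7, 7, 7, 3)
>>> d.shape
(3, 7, 7, 17)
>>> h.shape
(3, 3)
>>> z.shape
(3, 3)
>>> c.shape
(11, 7)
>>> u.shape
(7, 7, 23)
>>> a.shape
(23, 7, 7, 3)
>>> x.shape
(17, 7)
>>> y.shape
(3, 23)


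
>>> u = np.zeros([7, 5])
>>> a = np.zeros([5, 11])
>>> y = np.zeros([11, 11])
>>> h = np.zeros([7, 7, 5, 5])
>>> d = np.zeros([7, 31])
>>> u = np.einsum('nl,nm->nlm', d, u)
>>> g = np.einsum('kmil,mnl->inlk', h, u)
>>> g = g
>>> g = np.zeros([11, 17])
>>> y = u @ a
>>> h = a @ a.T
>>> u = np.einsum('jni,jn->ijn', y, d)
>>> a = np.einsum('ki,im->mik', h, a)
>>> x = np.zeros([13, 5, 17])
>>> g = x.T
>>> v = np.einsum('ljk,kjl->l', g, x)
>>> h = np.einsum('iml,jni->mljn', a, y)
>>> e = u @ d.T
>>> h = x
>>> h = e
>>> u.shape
(11, 7, 31)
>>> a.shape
(11, 5, 5)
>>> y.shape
(7, 31, 11)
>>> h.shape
(11, 7, 7)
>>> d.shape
(7, 31)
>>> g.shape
(17, 5, 13)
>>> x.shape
(13, 5, 17)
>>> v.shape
(17,)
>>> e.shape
(11, 7, 7)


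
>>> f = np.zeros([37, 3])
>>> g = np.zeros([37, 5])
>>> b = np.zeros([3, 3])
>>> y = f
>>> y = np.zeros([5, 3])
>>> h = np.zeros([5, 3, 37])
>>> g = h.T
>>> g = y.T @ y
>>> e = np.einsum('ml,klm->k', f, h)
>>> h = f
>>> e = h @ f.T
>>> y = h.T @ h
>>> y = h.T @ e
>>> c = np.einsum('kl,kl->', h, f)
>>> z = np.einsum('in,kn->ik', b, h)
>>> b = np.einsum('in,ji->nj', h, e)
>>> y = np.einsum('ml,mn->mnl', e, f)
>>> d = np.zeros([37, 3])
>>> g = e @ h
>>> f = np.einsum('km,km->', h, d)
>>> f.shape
()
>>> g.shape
(37, 3)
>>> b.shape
(3, 37)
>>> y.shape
(37, 3, 37)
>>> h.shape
(37, 3)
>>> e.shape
(37, 37)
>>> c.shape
()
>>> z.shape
(3, 37)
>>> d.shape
(37, 3)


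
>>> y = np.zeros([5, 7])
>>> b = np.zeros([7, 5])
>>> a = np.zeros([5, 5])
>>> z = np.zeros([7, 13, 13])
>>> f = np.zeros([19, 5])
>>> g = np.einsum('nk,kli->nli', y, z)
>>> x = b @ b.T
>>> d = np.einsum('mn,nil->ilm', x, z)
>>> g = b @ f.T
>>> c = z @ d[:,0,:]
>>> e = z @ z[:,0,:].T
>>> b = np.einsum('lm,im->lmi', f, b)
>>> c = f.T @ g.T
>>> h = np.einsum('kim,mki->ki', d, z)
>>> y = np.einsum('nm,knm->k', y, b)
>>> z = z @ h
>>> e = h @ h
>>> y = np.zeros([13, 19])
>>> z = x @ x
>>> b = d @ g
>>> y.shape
(13, 19)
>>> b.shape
(13, 13, 19)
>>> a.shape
(5, 5)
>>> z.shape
(7, 7)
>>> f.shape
(19, 5)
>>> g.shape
(7, 19)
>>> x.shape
(7, 7)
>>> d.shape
(13, 13, 7)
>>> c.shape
(5, 7)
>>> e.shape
(13, 13)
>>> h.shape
(13, 13)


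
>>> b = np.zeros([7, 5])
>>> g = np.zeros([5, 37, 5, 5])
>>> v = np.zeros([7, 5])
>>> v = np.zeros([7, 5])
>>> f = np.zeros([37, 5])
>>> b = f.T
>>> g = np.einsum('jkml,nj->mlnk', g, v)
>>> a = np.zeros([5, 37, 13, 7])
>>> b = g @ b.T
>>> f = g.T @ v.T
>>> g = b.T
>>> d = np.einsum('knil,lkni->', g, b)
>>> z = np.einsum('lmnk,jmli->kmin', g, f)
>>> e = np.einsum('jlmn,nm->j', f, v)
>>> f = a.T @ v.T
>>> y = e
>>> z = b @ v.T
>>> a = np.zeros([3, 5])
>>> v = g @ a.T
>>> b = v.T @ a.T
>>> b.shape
(3, 5, 7, 3)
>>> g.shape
(5, 7, 5, 5)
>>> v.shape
(5, 7, 5, 3)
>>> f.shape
(7, 13, 37, 7)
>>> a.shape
(3, 5)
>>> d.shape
()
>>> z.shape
(5, 5, 7, 7)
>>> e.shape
(37,)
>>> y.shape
(37,)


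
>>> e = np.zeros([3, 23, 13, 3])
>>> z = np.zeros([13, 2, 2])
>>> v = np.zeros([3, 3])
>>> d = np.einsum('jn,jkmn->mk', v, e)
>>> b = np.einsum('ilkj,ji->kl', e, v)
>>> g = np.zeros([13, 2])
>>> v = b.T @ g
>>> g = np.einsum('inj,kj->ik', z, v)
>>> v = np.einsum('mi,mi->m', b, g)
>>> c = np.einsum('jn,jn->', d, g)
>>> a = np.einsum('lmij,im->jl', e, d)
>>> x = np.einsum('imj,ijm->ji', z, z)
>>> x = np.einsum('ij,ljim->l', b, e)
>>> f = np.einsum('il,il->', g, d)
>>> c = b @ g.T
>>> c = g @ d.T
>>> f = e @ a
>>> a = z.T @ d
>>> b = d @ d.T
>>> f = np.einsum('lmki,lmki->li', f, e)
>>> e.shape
(3, 23, 13, 3)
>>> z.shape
(13, 2, 2)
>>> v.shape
(13,)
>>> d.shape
(13, 23)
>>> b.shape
(13, 13)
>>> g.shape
(13, 23)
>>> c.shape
(13, 13)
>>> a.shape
(2, 2, 23)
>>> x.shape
(3,)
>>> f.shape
(3, 3)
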